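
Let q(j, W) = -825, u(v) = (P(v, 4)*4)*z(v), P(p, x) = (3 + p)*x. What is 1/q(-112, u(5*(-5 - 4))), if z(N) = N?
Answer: -1/825 ≈ -0.0012121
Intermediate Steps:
P(p, x) = x*(3 + p)
u(v) = v*(48 + 16*v) (u(v) = ((4*(3 + v))*4)*v = ((12 + 4*v)*4)*v = (48 + 16*v)*v = v*(48 + 16*v))
1/q(-112, u(5*(-5 - 4))) = 1/(-825) = -1/825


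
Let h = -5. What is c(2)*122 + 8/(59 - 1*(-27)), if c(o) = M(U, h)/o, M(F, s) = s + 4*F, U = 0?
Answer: -13111/43 ≈ -304.91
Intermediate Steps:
c(o) = -5/o (c(o) = (-5 + 4*0)/o = (-5 + 0)/o = -5/o)
c(2)*122 + 8/(59 - 1*(-27)) = -5/2*122 + 8/(59 - 1*(-27)) = -5*½*122 + 8/(59 + 27) = -5/2*122 + 8/86 = -305 + 8*(1/86) = -305 + 4/43 = -13111/43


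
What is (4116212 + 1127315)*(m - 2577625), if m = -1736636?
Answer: -22621944038547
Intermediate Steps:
(4116212 + 1127315)*(m - 2577625) = (4116212 + 1127315)*(-1736636 - 2577625) = 5243527*(-4314261) = -22621944038547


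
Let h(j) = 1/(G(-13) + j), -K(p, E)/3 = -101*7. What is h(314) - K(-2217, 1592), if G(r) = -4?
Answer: -657509/310 ≈ -2121.0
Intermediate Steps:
K(p, E) = 2121 (K(p, E) = -(-303)*7 = -3*(-707) = 2121)
h(j) = 1/(-4 + j)
h(314) - K(-2217, 1592) = 1/(-4 + 314) - 1*2121 = 1/310 - 2121 = -657509/310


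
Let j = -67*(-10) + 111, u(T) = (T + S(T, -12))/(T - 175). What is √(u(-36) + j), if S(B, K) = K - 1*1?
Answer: 2*√8695310/211 ≈ 27.951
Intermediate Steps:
S(B, K) = -1 + K (S(B, K) = K - 1 = -1 + K)
u(T) = (-13 + T)/(-175 + T) (u(T) = (T + (-1 - 12))/(T - 175) = (T - 13)/(-175 + T) = (-13 + T)/(-175 + T))
j = 781 (j = 670 + 111 = 781)
√(u(-36) + j) = √((-13 - 36)/(-175 - 36) + 781) = √(-49/(-211) + 781) = √(-1/211*(-49) + 781) = √(49/211 + 781) = √(164840/211) = 2*√8695310/211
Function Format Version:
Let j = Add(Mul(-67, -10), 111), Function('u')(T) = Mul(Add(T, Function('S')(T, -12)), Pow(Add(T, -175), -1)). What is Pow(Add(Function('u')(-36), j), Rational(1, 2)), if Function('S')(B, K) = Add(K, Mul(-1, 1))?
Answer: Mul(Rational(2, 211), Pow(8695310, Rational(1, 2))) ≈ 27.951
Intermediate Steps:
Function('S')(B, K) = Add(-1, K) (Function('S')(B, K) = Add(K, -1) = Add(-1, K))
Function('u')(T) = Mul(Pow(Add(-175, T), -1), Add(-13, T)) (Function('u')(T) = Mul(Add(T, Add(-1, -12)), Pow(Add(T, -175), -1)) = Mul(Add(T, -13), Pow(Add(-175, T), -1)) = Mul(Add(-13, T), Pow(Add(-175, T), -1)) = Mul(Pow(Add(-175, T), -1), Add(-13, T)))
j = 781 (j = Add(670, 111) = 781)
Pow(Add(Function('u')(-36), j), Rational(1, 2)) = Pow(Add(Mul(Pow(Add(-175, -36), -1), Add(-13, -36)), 781), Rational(1, 2)) = Pow(Add(Mul(Pow(-211, -1), -49), 781), Rational(1, 2)) = Pow(Add(Mul(Rational(-1, 211), -49), 781), Rational(1, 2)) = Pow(Add(Rational(49, 211), 781), Rational(1, 2)) = Pow(Rational(164840, 211), Rational(1, 2)) = Mul(Rational(2, 211), Pow(8695310, Rational(1, 2)))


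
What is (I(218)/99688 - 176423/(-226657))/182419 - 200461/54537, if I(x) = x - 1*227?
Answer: -826250011003542573937/224788109176017309048 ≈ -3.6757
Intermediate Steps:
I(x) = -227 + x (I(x) = x - 227 = -227 + x)
(I(218)/99688 - 176423/(-226657))/182419 - 200461/54537 = ((-227 + 218)/99688 - 176423/(-226657))/182419 - 200461/54537 = (-9*1/99688 - 176423*(-1/226657))*(1/182419) - 200461*1/54537 = (-9/99688 + 176423/226657)*(1/182419) - 200461/54537 = (17585216111/22594983016)*(1/182419) - 200461/54537 = 17585216111/4121754206795704 - 200461/54537 = -826250011003542573937/224788109176017309048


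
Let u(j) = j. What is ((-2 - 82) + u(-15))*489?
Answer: -48411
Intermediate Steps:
((-2 - 82) + u(-15))*489 = ((-2 - 82) - 15)*489 = (-84 - 15)*489 = -99*489 = -48411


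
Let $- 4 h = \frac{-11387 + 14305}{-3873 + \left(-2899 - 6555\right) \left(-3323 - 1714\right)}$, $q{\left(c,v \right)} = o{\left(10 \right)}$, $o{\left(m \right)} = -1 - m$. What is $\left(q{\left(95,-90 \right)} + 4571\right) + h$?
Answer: $\frac{434257234541}{95231850} \approx 4560.0$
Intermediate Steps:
$q{\left(c,v \right)} = -11$ ($q{\left(c,v \right)} = -1 - 10 = -11$)
$h = - \frac{1459}{95231850}$ ($h = - \frac{\left(-11387 + 14305\right) \frac{1}{-3873 + \left(-2899 - 6555\right) \left(-3323 - 1714\right)}}{4} = - \frac{2918 \frac{1}{-3873 - -47619798}}{4} = - \frac{2918 \frac{1}{-3873 + 47619798}}{4} = - \frac{2918 \cdot \frac{1}{47615925}}{4} = \left(- \frac{1}{4}\right) \frac{2918}{47615925} = - \frac{1459}{95231850} \approx -1.532 \cdot 10^{-5}$)
$\left(q{\left(95,-90 \right)} + 4571\right) + h = \left(-11 + 4571\right) - \frac{1459}{95231850} = 4560 - \frac{1459}{95231850} = \frac{434257234541}{95231850}$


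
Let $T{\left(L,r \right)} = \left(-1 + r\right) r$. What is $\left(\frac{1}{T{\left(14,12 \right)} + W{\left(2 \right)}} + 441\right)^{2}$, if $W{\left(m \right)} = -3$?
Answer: $\frac{3236472100}{16641} \approx 1.9449 \cdot 10^{5}$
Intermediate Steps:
$T{\left(L,r \right)} = r \left(-1 + r\right)$
$\left(\frac{1}{T{\left(14,12 \right)} + W{\left(2 \right)}} + 441\right)^{2} = \left(\frac{1}{12 \left(-1 + 12\right) - 3} + 441\right)^{2} = \left(\frac{1}{12 \cdot 11 - 3} + 441\right)^{2} = \left(\frac{1}{132 - 3} + 441\right)^{2} = \left(\frac{1}{129} + 441\right)^{2} = \left(\frac{56890}{129}\right)^{2} = \frac{3236472100}{16641}$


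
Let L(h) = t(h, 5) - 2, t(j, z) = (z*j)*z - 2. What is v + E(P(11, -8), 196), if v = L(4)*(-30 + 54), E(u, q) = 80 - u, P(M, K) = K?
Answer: 2392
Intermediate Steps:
t(j, z) = -2 + j*z**2 (t(j, z) = (j*z)*z - 2 = j*z**2 - 2 = -2 + j*z**2)
L(h) = -4 + 25*h (L(h) = (-2 + h*5**2) - 2 = (-2 + h*25) - 2 = (-2 + 25*h) - 2 = -4 + 25*h)
v = 2304 (v = (-4 + 25*4)*(-30 + 54) = (-4 + 100)*24 = 96*24 = 2304)
v + E(P(11, -8), 196) = 2304 + (80 - 1*(-8)) = 2304 + (80 + 8) = 2304 + 88 = 2392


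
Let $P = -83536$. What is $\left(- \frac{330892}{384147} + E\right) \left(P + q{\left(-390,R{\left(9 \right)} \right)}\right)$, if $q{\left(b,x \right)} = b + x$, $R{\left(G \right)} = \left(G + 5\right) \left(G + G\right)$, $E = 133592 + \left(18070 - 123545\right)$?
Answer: $- \frac{903740307707918}{384147} \approx -2.3526 \cdot 10^{9}$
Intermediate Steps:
$E = 28117$ ($E = 133592 - 105475 = 28117$)
$R{\left(G \right)} = 2 G \left(5 + G\right)$ ($R{\left(G \right)} = \left(5 + G\right) 2 G = 2 G \left(5 + G\right)$)
$\left(- \frac{330892}{384147} + E\right) \left(P + q{\left(-390,R{\left(9 \right)} \right)}\right) = \left(- \frac{330892}{384147} + 28117\right) \left(-83536 - \left(390 - 18 \left(5 + 9\right)\right)\right) = \left(\left(-330892\right) \frac{1}{384147} + 28117\right) \left(-83536 - \left(390 - 252\right)\right) = \left(- \frac{330892}{384147} + 28117\right) \left(-83536 + \left(-390 + 252\right)\right) = \frac{10800730307 \left(-83536 - 138\right)}{384147} = \frac{10800730307}{384147} \left(-83674\right) = - \frac{903740307707918}{384147}$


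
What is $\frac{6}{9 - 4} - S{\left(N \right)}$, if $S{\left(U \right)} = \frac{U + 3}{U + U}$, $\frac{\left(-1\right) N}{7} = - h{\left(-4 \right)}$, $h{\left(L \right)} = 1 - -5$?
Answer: $\frac{93}{140} \approx 0.66429$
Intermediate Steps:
$h{\left(L \right)} = 6$ ($h{\left(L \right)} = 1 + 5 = 6$)
$N = 42$ ($N = - 7 \left(\left(-1\right) 6\right) = \left(-7\right) \left(-6\right) = 42$)
$S{\left(U \right)} = \frac{3 + U}{2 U}$
$\frac{6}{9 - 4} - S{\left(N \right)} = \frac{6}{9 - 4} - \frac{3 + 42}{2 \cdot 42} = \frac{6}{5} - \frac{1}{2} \cdot \frac{1}{42} \cdot 45 = 6 \cdot \frac{1}{5} - \frac{15}{28} = \frac{6}{5} - \frac{15}{28} = \frac{93}{140}$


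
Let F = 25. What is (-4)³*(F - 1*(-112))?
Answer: -8768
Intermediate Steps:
(-4)³*(F - 1*(-112)) = (-4)³*(25 - 1*(-112)) = -64*(25 + 112) = -64*137 = -8768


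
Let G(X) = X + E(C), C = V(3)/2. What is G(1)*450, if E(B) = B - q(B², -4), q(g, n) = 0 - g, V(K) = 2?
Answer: 1350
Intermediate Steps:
q(g, n) = -g
C = 1 (C = 2/2 = 2*(½) = 1)
E(B) = B + B² (E(B) = B - (-1)*B² = B + B²)
G(X) = 2 + X (G(X) = X + 1*(1 + 1) = X + 1*2 = X + 2 = 2 + X)
G(1)*450 = (2 + 1)*450 = 3*450 = 1350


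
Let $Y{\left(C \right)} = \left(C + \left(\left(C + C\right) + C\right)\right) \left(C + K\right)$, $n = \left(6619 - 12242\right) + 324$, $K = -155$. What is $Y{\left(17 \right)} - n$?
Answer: $-4085$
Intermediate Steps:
$n = -5299$ ($n = -5623 + 324 = -5299$)
$Y{\left(C \right)} = 4 C \left(-155 + C\right)$ ($Y{\left(C \right)} = \left(C + \left(\left(C + C\right) + C\right)\right) \left(C - 155\right) = \left(C + \left(2 C + C\right)\right) \left(-155 + C\right) = \left(C + 3 C\right) \left(-155 + C\right) = 4 C \left(-155 + C\right)$)
$Y{\left(17 \right)} - n = 4 \cdot 17 \left(-155 + 17\right) - -5299 = 4 \cdot 17 \left(-138\right) + 5299 = -9384 + 5299 = -4085$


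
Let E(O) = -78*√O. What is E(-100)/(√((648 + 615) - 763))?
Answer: -78*I*√5/5 ≈ -34.883*I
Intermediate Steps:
E(-100)/(√((648 + 615) - 763)) = (-780*I)/(√((648 + 615) - 763)) = (-780*I)/(√(1263 - 763)) = (-780*I)/(√500) = (-780*I)/((10*√5)) = (-780*I)*(√5/50) = -78*I*√5/5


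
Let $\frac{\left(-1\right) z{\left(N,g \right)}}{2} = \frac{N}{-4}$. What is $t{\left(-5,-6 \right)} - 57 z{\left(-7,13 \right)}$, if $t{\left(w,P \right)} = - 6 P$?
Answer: $\frac{471}{2} \approx 235.5$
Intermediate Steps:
$z{\left(N,g \right)} = \frac{N}{2}$ ($z{\left(N,g \right)} = - 2 \frac{N}{-4} = - 2 N \left(- \frac{1}{4}\right) = - 2 \left(- \frac{N}{4}\right) = \frac{N}{2}$)
$t{\left(-5,-6 \right)} - 57 z{\left(-7,13 \right)} = \left(-6\right) \left(-6\right) - 57 \cdot \frac{1}{2} \left(-7\right) = 36 - - \frac{399}{2} = 36 + \frac{399}{2} = \frac{471}{2}$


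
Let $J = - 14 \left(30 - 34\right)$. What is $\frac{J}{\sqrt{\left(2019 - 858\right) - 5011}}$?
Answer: $- \frac{4 i \sqrt{154}}{55} \approx - 0.90252 i$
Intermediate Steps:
$J = 56$ ($J = \left(-14\right) \left(-4\right) = 56$)
$\frac{J}{\sqrt{\left(2019 - 858\right) - 5011}} = \frac{56}{\sqrt{\left(2019 - 858\right) - 5011}} = \frac{56}{\sqrt{1161 - 5011}} = \frac{56}{\sqrt{-3850}} = \frac{56}{5 i \sqrt{154}} = 56 \left(- \frac{i \sqrt{154}}{770}\right) = - \frac{4 i \sqrt{154}}{55}$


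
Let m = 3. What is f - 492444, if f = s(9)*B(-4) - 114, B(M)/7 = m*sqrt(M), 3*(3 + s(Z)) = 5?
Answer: -492558 - 56*I ≈ -4.9256e+5 - 56.0*I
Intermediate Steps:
s(Z) = -4/3 (s(Z) = -3 + (1/3)*5 = -3 + 5/3 = -4/3)
B(M) = 21*sqrt(M) (B(M) = 7*(3*sqrt(M)) = 21*sqrt(M))
f = -114 - 56*I (f = -28*sqrt(-4) - 114 = -28*2*I - 114 = -56*I - 114 = -114 - 56*I ≈ -114.0 - 56.0*I)
f - 492444 = (-114 - 56*I) - 492444 = -492558 - 56*I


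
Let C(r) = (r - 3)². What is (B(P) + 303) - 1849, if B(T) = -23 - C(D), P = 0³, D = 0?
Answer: -1578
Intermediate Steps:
C(r) = (-3 + r)²
P = 0
B(T) = -32 (B(T) = -23 - (-3 + 0)² = -23 - 1*(-3)² = -23 - 1*9 = -23 - 9 = -32)
(B(P) + 303) - 1849 = (-32 + 303) - 1849 = 271 - 1849 = -1578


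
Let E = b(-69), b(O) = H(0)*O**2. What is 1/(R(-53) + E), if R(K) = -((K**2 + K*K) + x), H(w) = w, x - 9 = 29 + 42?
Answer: -1/5698 ≈ -0.00017550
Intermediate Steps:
x = 80 (x = 9 + (29 + 42) = 9 + 71 = 80)
R(K) = -80 - 2*K**2 (R(K) = -((K**2 + K*K) + 80) = -((K**2 + K**2) + 80) = -(2*K**2 + 80) = -(80 + 2*K**2) = -80 - 2*K**2)
b(O) = 0 (b(O) = 0*O**2 = 0)
E = 0
1/(R(-53) + E) = 1/((-80 - 2*(-53)**2) + 0) = 1/((-80 - 2*2809) + 0) = 1/((-80 - 5618) + 0) = 1/(-5698 + 0) = 1/(-5698) = -1/5698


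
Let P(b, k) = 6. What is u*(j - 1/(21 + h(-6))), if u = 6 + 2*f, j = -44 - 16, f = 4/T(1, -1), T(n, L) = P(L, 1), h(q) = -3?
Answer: -11891/27 ≈ -440.41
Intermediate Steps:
T(n, L) = 6
f = ⅔ (f = 4/6 = 4*(⅙) = ⅔ ≈ 0.66667)
j = -60
u = 22/3 (u = 6 + 2*(⅔) = 6 + 4/3 = 22/3 ≈ 7.3333)
u*(j - 1/(21 + h(-6))) = 22*(-60 - 1/(21 - 3))/3 = 22*(-60 - 1/18)/3 = (22/3)*(-1081/18) = -11891/27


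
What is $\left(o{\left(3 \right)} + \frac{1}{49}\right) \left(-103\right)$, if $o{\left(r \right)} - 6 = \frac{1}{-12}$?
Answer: $- \frac{359573}{588} \approx -611.52$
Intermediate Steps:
$o{\left(r \right)} = \frac{71}{12}$ ($o{\left(r \right)} = 6 + \frac{1}{-12} = 6 - \frac{1}{12} = \frac{71}{12}$)
$\left(o{\left(3 \right)} + \frac{1}{49}\right) \left(-103\right) = \left(\frac{71}{12} + \frac{1}{49}\right) \left(-103\right) = \frac{3491}{588} \left(-103\right) = - \frac{359573}{588}$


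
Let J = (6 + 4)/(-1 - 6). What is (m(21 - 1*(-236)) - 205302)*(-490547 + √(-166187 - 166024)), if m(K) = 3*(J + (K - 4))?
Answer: 702380401557/7 - 1431831*I*√332211/7 ≈ 1.0034e+11 - 1.179e+8*I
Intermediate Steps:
J = -10/7 (J = 10/(-7) = 10*(-⅐) = -10/7 ≈ -1.4286)
m(K) = -114/7 + 3*K (m(K) = 3*(-10/7 + (K - 4)) = 3*(-10/7 + (-4 + K)) = 3*(-38/7 + K) = -114/7 + 3*K)
(m(21 - 1*(-236)) - 205302)*(-490547 + √(-166187 - 166024)) = ((-114/7 + 3*(21 - 1*(-236))) - 205302)*(-490547 + √(-166187 - 166024)) = ((-114/7 + 3*(21 + 236)) - 205302)*(-490547 + √(-332211)) = ((-114/7 + 3*257) - 205302)*(-490547 + I*√332211) = ((-114/7 + 771) - 205302)*(-490547 + I*√332211) = (5283/7 - 205302)*(-490547 + I*√332211) = -1431831*(-490547 + I*√332211)/7 = 702380401557/7 - 1431831*I*√332211/7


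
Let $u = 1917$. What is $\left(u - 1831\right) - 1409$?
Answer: $-1323$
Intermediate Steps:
$\left(u - 1831\right) - 1409 = \left(1917 - 1831\right) - 1409 = 86 - 1409 = -1323$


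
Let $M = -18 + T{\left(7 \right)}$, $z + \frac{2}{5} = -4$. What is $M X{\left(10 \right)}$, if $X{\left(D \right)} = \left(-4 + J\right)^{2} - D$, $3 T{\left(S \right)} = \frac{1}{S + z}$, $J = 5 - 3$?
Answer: $\frac{1394}{13} \approx 107.23$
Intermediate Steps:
$z = - \frac{22}{5}$ ($z = - \frac{2}{5} - 4 = - \frac{22}{5} \approx -4.4$)
$J = 2$
$T{\left(S \right)} = \frac{1}{3 \left(- \frac{22}{5} + S\right)}$ ($T{\left(S \right)} = \frac{1}{3 \left(S - \frac{22}{5}\right)} = \frac{1}{3 \left(- \frac{22}{5} + S\right)}$)
$X{\left(D \right)} = 4 - D$ ($X{\left(D \right)} = \left(-4 + 2\right)^{2} - D = \left(-2\right)^{2} - D = 4 - D$)
$M = - \frac{697}{39}$ ($M = -18 + \frac{5}{3 \left(-22 + 5 \cdot 7\right)} = -18 + \frac{5}{3 \left(-22 + 35\right)} = -18 + \frac{5}{3 \cdot 13} = -18 + \frac{5}{3} \cdot \frac{1}{13} = -18 + \frac{5}{39} = - \frac{697}{39} \approx -17.872$)
$M X{\left(10 \right)} = - \frac{697 \left(4 - 10\right)}{39} = \left(- \frac{697}{39}\right) \left(-6\right) = \frac{1394}{13}$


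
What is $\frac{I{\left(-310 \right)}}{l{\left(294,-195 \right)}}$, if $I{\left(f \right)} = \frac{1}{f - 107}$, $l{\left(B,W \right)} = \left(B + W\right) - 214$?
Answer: $\frac{1}{47955} \approx 2.0853 \cdot 10^{-5}$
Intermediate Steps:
$l{\left(B,W \right)} = -214 + B + W$
$I{\left(f \right)} = \frac{1}{-107 + f}$
$\frac{I{\left(-310 \right)}}{l{\left(294,-195 \right)}} = \frac{1}{\left(-107 - 310\right) \left(-214 + 294 - 195\right)} = \frac{1}{\left(-417\right) \left(-115\right)} = \left(- \frac{1}{417}\right) \left(- \frac{1}{115}\right) = \frac{1}{47955}$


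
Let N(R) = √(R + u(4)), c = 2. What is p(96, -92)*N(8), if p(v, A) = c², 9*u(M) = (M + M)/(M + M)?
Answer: 4*√73/3 ≈ 11.392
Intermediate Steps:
u(M) = ⅑ (u(M) = ((M + M)/(M + M))/9 = ((2*M)/((2*M)))/9 = ((2*M)*(1/(2*M)))/9 = (⅑)*1 = ⅑)
p(v, A) = 4 (p(v, A) = 2² = 4)
N(R) = √(⅑ + R) (N(R) = √(R + ⅑) = √(⅑ + R))
p(96, -92)*N(8) = 4*(√(1 + 9*8)/3) = 4*(√(1 + 72)/3) = 4*(√73/3) = 4*√73/3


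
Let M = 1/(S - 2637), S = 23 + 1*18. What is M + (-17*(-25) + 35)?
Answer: 1194159/2596 ≈ 460.00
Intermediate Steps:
S = 41 (S = 23 + 18 = 41)
M = -1/2596 (M = 1/(41 - 2637) = 1/(-2596) = -1/2596 ≈ -0.00038521)
M + (-17*(-25) + 35) = -1/2596 + (-17*(-25) + 35) = -1/2596 + (425 + 35) = -1/2596 + 460 = 1194159/2596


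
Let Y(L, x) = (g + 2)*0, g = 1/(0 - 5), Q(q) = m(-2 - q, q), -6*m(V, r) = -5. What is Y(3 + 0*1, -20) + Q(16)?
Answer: ⅚ ≈ 0.83333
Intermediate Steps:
m(V, r) = ⅚ (m(V, r) = -⅙*(-5) = ⅚)
Q(q) = ⅚
g = -⅕ (g = 1/(-5) = -⅕ ≈ -0.20000)
Y(L, x) = 0 (Y(L, x) = (-⅕ + 2)*0 = (9/5)*0 = 0)
Y(3 + 0*1, -20) + Q(16) = 0 + ⅚ = ⅚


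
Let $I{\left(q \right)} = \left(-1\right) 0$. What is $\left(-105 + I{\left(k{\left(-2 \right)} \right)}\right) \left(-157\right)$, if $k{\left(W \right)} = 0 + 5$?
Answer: $16485$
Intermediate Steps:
$k{\left(W \right)} = 5$
$I{\left(q \right)} = 0$
$\left(-105 + I{\left(k{\left(-2 \right)} \right)}\right) \left(-157\right) = \left(-105 + 0\right) \left(-157\right) = \left(-105\right) \left(-157\right) = 16485$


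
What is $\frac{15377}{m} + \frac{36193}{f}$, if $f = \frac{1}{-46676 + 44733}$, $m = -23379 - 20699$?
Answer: $- \frac{3099697165299}{44078} \approx -7.0323 \cdot 10^{7}$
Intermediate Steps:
$m = -44078$
$f = - \frac{1}{1943}$ ($f = \frac{1}{-1943} = - \frac{1}{1943} \approx -0.00051467$)
$\frac{15377}{m} + \frac{36193}{f} = \frac{15377}{-44078} + \frac{36193}{- \frac{1}{1943}} = 15377 \left(- \frac{1}{44078}\right) + 36193 \left(-1943\right) = - \frac{15377}{44078} - 70322999 = - \frac{3099697165299}{44078}$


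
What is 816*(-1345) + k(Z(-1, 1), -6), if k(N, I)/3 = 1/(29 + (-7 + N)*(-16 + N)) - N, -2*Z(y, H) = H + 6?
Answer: -2052342741/1870 ≈ -1.0975e+6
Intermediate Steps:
Z(y, H) = -3 - H/2 (Z(y, H) = -(H + 6)/2 = -(6 + H)/2 = -3 - H/2)
k(N, I) = -3*N + 3/(29 + (-16 + N)*(-7 + N)) (k(N, I) = 3*(1/(29 + (-7 + N)*(-16 + N)) - N) = 3*(1/(29 + (-16 + N)*(-7 + N)) - N) = -3*N + 3/(29 + (-16 + N)*(-7 + N)))
816*(-1345) + k(Z(-1, 1), -6) = 816*(-1345) + 3*(1 - (-3 - ½*1)³ - 141*(-3 - ½*1) + 23*(-3 - ½*1)²)/(141 + (-3 - ½*1)² - 23*(-3 - ½*1)) = -1097520 + 3*(1 - (-3 - ½)³ - 141*(-3 - ½) + 23*(-3 - ½)²)/(141 + (-3 - ½)² - 23*(-3 - ½)) = -1097520 + 3*(1 - (-7/2)³ - 141*(-7/2) + 23*(-7/2)²)/(141 + (-7/2)² - 23*(-7/2)) = -1097520 + 3*(1 - 1*(-343/8) + 987/2 + 23*(49/4))/(141 + 49/4 + 161/2) = -1097520 + 3*(1 + 343/8 + 987/2 + 1127/4)/(935/4) = -1097520 + 3*(4/935)*(6553/8) = -1097520 + 19659/1870 = -2052342741/1870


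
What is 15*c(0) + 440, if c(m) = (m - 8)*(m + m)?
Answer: 440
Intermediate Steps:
c(m) = 2*m*(-8 + m) (c(m) = (-8 + m)*(2*m) = 2*m*(-8 + m))
15*c(0) + 440 = 15*(2*0*(-8 + 0)) + 440 = 15*(2*0*(-8)) + 440 = 15*0 + 440 = 0 + 440 = 440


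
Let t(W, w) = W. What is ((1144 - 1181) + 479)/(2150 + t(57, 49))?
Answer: 442/2207 ≈ 0.20027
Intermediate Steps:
((1144 - 1181) + 479)/(2150 + t(57, 49)) = ((1144 - 1181) + 479)/(2150 + 57) = (-37 + 479)/2207 = 442*(1/2207) = 442/2207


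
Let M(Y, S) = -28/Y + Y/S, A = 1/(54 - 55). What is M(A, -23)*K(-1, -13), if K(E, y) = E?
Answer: -645/23 ≈ -28.043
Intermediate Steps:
A = -1 (A = 1/(-1) = -1)
M(A, -23)*K(-1, -13) = (-28/(-1) - 1/(-23))*(-1) = (-28*(-1) - 1*(-1/23))*(-1) = (28 + 1/23)*(-1) = (645/23)*(-1) = -645/23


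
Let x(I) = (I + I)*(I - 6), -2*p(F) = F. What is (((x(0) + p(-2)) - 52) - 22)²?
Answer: 5329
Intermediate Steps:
p(F) = -F/2
x(I) = 2*I*(-6 + I) (x(I) = (2*I)*(-6 + I) = 2*I*(-6 + I))
(((x(0) + p(-2)) - 52) - 22)² = (((2*0*(-6 + 0) - ½*(-2)) - 52) - 22)² = (((2*0*(-6) + 1) - 52) - 22)² = (((0 + 1) - 52) - 22)² = ((1 - 52) - 22)² = (-51 - 22)² = (-73)² = 5329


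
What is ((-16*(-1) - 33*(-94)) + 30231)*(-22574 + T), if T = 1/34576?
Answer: -26029515558427/34576 ≈ -7.5282e+8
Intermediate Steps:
T = 1/34576 ≈ 2.8922e-5
((-16*(-1) - 33*(-94)) + 30231)*(-22574 + T) = ((-16*(-1) - 33*(-94)) + 30231)*(-22574 + 1/34576) = ((16 + 3102) + 30231)*(-780518623/34576) = (3118 + 30231)*(-780518623/34576) = 33349*(-780518623/34576) = -26029515558427/34576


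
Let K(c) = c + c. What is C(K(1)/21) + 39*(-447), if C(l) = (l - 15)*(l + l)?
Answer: -7689205/441 ≈ -17436.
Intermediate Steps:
K(c) = 2*c
C(l) = 2*l*(-15 + l) (C(l) = (-15 + l)*(2*l) = 2*l*(-15 + l))
C(K(1)/21) + 39*(-447) = 2*((2*1)/21)*(-15 + (2*1)/21) + 39*(-447) = 2*(2*(1/21))*(-15 + 2*(1/21)) - 17433 = 2*(2/21)*(-15 + 2/21) - 17433 = 2*(2/21)*(-313/21) - 17433 = -1252/441 - 17433 = -7689205/441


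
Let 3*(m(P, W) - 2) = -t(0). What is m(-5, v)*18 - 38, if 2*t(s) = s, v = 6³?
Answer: -2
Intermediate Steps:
v = 216
t(s) = s/2
m(P, W) = 2 (m(P, W) = 2 + (-0/2)/3 = 2 + (-1*0)/3 = 2 + (⅓)*0 = 2 + 0 = 2)
m(-5, v)*18 - 38 = 2*18 - 38 = 36 - 38 = -2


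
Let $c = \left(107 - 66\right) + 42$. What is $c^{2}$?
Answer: $6889$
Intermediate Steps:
$c = 83$ ($c = 41 + 42 = 83$)
$c^{2} = 83^{2} = 6889$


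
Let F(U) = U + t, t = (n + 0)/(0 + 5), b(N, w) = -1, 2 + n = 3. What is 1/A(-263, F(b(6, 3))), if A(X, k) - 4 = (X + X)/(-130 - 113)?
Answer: 243/1498 ≈ 0.16222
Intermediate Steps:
n = 1 (n = -2 + 3 = 1)
t = ⅕ (t = (1 + 0)/(0 + 5) = 1/5 = 1*(⅕) = ⅕ ≈ 0.20000)
F(U) = ⅕ + U (F(U) = U + ⅕ = ⅕ + U)
A(X, k) = 4 - 2*X/243 (A(X, k) = 4 + (X + X)/(-130 - 113) = 4 + (2*X)/(-243) = 4 + (2*X)*(-1/243) = 4 - 2*X/243)
1/A(-263, F(b(6, 3))) = 1/(4 - 2/243*(-263)) = 1/(4 + 526/243) = 1/(1498/243) = 243/1498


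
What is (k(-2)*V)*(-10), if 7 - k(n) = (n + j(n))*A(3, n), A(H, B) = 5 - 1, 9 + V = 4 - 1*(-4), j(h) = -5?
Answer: 350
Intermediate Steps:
V = -1 (V = -9 + (4 - 1*(-4)) = -9 + (4 + 4) = -9 + 8 = -1)
A(H, B) = 4
k(n) = 27 - 4*n (k(n) = 7 - (n - 5)*4 = 7 - (-5 + n)*4 = 7 - (-20 + 4*n) = 7 + (20 - 4*n) = 27 - 4*n)
(k(-2)*V)*(-10) = ((27 - 4*(-2))*(-1))*(-10) = ((27 + 8)*(-1))*(-10) = (35*(-1))*(-10) = -35*(-10) = 350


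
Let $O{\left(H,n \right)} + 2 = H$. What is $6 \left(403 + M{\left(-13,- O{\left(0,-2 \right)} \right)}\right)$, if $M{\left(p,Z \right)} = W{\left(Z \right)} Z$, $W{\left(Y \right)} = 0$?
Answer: $2418$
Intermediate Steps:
$O{\left(H,n \right)} = -2 + H$
$M{\left(p,Z \right)} = 0$ ($M{\left(p,Z \right)} = 0 Z = 0$)
$6 \left(403 + M{\left(-13,- O{\left(0,-2 \right)} \right)}\right) = 6 \left(403 + 0\right) = 6 \cdot 403 = 2418$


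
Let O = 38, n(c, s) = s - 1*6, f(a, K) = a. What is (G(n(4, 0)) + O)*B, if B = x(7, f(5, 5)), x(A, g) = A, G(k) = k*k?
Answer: 518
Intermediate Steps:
n(c, s) = -6 + s (n(c, s) = s - 6 = -6 + s)
G(k) = k²
B = 7
(G(n(4, 0)) + O)*B = ((-6 + 0)² + 38)*7 = ((-6)² + 38)*7 = (36 + 38)*7 = 74*7 = 518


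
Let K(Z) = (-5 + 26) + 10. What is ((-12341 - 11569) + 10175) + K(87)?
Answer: -13704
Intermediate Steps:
K(Z) = 31 (K(Z) = 21 + 10 = 31)
((-12341 - 11569) + 10175) + K(87) = ((-12341 - 11569) + 10175) + 31 = (-23910 + 10175) + 31 = -13735 + 31 = -13704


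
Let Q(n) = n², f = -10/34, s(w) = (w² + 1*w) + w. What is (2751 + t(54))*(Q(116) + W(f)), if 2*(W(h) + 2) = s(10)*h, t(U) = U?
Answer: 37688970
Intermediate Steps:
s(w) = w² + 2*w (s(w) = (w² + w) + w = (w + w²) + w = w² + 2*w)
f = -5/17 (f = -10*1/34 = -5/17 ≈ -0.29412)
W(h) = -2 + 60*h (W(h) = -2 + ((10*(2 + 10))*h)/2 = -2 + ((10*12)*h)/2 = -2 + (120*h)/2 = -2 + 60*h)
(2751 + t(54))*(Q(116) + W(f)) = (2751 + 54)*(116² + (-2 + 60*(-5/17))) = 2805*(13456 + (-2 - 300/17)) = 2805*(13456 - 334/17) = 2805*(228418/17) = 37688970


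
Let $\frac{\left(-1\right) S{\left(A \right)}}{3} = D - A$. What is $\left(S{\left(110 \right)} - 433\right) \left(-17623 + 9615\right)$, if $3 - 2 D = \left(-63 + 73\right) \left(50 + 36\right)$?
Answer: $-9469460$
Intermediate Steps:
$D = - \frac{857}{2}$ ($D = \frac{3}{2} - \frac{\left(-63 + 73\right) \left(50 + 36\right)}{2} = \frac{3}{2} - \frac{10 \cdot 86}{2} = \frac{3}{2} - 430 = - \frac{857}{2} \approx -428.5$)
$S{\left(A \right)} = \frac{2571}{2} + 3 A$ ($S{\left(A \right)} = - 3 \left(- \frac{857}{2} - A\right) = \frac{2571}{2} + 3 A$)
$\left(S{\left(110 \right)} - 433\right) \left(-17623 + 9615\right) = \left(\left(\frac{2571}{2} + 3 \cdot 110\right) - 433\right) \left(-17623 + 9615\right) = \left(\left(\frac{2571}{2} + 330\right) - 433\right) \left(-8008\right) = \left(\frac{3231}{2} - 433\right) \left(-8008\right) = \frac{2365}{2} \left(-8008\right) = -9469460$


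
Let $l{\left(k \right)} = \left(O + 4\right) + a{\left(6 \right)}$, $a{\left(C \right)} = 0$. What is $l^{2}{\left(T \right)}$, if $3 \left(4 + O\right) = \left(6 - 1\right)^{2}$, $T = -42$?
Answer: $\frac{625}{9} \approx 69.444$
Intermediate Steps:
$O = \frac{13}{3}$ ($O = -4 + \frac{\left(6 - 1\right)^{2}}{3} = -4 + \frac{5^{2}}{3} = -4 + \frac{1}{3} \cdot 25 = -4 + \frac{25}{3} = \frac{13}{3} \approx 4.3333$)
$l{\left(k \right)} = \frac{25}{3}$ ($l{\left(k \right)} = \left(\frac{13}{3} + 4\right) + 0 = \frac{25}{3} + 0 = \frac{25}{3}$)
$l^{2}{\left(T \right)} = \left(\frac{25}{3}\right)^{2} = \frac{625}{9}$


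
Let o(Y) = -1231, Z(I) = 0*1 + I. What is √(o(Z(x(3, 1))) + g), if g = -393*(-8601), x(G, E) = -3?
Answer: √3378962 ≈ 1838.2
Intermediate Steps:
Z(I) = I (Z(I) = 0 + I = I)
g = 3380193
√(o(Z(x(3, 1))) + g) = √(-1231 + 3380193) = √3378962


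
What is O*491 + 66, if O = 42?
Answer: 20688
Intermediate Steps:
O*491 + 66 = 42*491 + 66 = 20622 + 66 = 20688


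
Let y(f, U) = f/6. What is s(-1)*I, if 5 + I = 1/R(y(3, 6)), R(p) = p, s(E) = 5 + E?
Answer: -12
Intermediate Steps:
y(f, U) = f/6 (y(f, U) = f*(⅙) = f/6)
I = -3 (I = -5 + 1/((⅙)*3) = -5 + 1/(½) = -5 + 2 = -3)
s(-1)*I = (5 - 1)*(-3) = 4*(-3) = -12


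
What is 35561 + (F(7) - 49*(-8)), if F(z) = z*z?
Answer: 36002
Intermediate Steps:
F(z) = z**2
35561 + (F(7) - 49*(-8)) = 35561 + (7**2 - 49*(-8)) = 35561 + (49 + 392) = 35561 + 441 = 36002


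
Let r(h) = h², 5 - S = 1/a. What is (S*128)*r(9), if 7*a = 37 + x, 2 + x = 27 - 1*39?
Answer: 1119744/23 ≈ 48685.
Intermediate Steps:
x = -14 (x = -2 + (27 - 1*39) = -2 + (27 - 39) = -2 - 12 = -14)
a = 23/7 (a = (37 - 14)/7 = (⅐)*23 = 23/7 ≈ 3.2857)
S = 108/23 (S = 5 - 1/23/7 = 5 - 1*7/23 = 5 - 7/23 = 108/23 ≈ 4.6956)
(S*128)*r(9) = ((108/23)*128)*9² = (13824/23)*81 = 1119744/23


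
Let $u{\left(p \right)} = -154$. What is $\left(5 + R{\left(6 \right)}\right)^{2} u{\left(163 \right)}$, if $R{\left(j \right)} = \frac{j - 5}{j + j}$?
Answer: $- \frac{286517}{72} \approx -3979.4$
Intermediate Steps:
$R{\left(j \right)} = \frac{-5 + j}{2 j}$
$\left(5 + R{\left(6 \right)}\right)^{2} u{\left(163 \right)} = \left(5 + \frac{-5 + 6}{2 \cdot 6}\right)^{2} \left(-154\right) = \left(5 + \frac{1}{2} \cdot \frac{1}{6} \cdot 1\right)^{2} \left(-154\right) = \left(5 + \frac{1}{12}\right)^{2} \left(-154\right) = \left(\frac{61}{12}\right)^{2} \left(-154\right) = \frac{3721}{144} \left(-154\right) = - \frac{286517}{72}$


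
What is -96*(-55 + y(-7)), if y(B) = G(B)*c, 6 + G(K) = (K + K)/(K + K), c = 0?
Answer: 5280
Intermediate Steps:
G(K) = -5 (G(K) = -6 + (K + K)/(K + K) = -6 + (2*K)/((2*K)) = -6 + (2*K)*(1/(2*K)) = -6 + 1 = -5)
y(B) = 0 (y(B) = -5*0 = 0)
-96*(-55 + y(-7)) = -96*(-55 + 0) = -96*(-55) = 5280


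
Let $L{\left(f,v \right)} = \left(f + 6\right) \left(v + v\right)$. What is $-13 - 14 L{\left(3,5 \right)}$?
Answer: $-1273$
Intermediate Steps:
$L{\left(f,v \right)} = 2 v \left(6 + f\right)$ ($L{\left(f,v \right)} = \left(6 + f\right) 2 v = 2 v \left(6 + f\right)$)
$-13 - 14 L{\left(3,5 \right)} = -13 - 14 \cdot 2 \cdot 5 \left(6 + 3\right) = -13 - 14 \cdot 2 \cdot 5 \cdot 9 = -13 - 1260 = -1273$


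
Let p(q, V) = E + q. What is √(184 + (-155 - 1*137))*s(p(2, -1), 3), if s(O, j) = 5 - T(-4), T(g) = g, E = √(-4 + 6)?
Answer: 54*I*√3 ≈ 93.531*I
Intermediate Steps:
E = √2 ≈ 1.4142
p(q, V) = q + √2 (p(q, V) = √2 + q = q + √2)
s(O, j) = 9 (s(O, j) = 5 - 1*(-4) = 5 + 4 = 9)
√(184 + (-155 - 1*137))*s(p(2, -1), 3) = √(184 + (-155 - 1*137))*9 = √(184 + (-155 - 137))*9 = √(184 - 292)*9 = √(-108)*9 = (6*I*√3)*9 = 54*I*√3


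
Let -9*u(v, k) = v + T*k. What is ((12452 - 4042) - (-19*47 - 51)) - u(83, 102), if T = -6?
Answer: 83657/9 ≈ 9295.2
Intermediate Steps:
u(v, k) = -v/9 + 2*k/3 (u(v, k) = -(v - 6*k)/9 = -v/9 + 2*k/3)
((12452 - 4042) - (-19*47 - 51)) - u(83, 102) = ((12452 - 4042) - (-19*47 - 51)) - (-⅑*83 + (⅔)*102) = (8410 - (-893 - 51)) - (-83/9 + 68) = (8410 - 1*(-944)) - 1*529/9 = (8410 + 944) - 529/9 = 9354 - 529/9 = 83657/9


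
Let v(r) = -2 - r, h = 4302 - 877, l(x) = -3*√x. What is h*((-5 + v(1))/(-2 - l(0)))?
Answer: 13700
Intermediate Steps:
h = 3425
h*((-5 + v(1))/(-2 - l(0))) = 3425*((-5 + (-2 - 1*1))/(-2 - (-3)*√0)) = 3425*((-5 + (-2 - 1))/(-2 - (-3)*0)) = 3425*((-5 - 3)/(-2 - 1*0)) = 3425*(-8/(-2 + 0)) = 3425*(-8/(-2)) = 3425*(-8*(-½)) = 3425*4 = 13700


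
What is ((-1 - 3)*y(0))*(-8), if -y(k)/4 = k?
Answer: 0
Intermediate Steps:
y(k) = -4*k
((-1 - 3)*y(0))*(-8) = ((-1 - 3)*(-4*0))*(-8) = -4*0*(-8) = 0*(-8) = 0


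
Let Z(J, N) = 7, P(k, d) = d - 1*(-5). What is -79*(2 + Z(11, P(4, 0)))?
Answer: -711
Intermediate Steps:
P(k, d) = 5 + d (P(k, d) = d + 5 = 5 + d)
-79*(2 + Z(11, P(4, 0))) = -79*(2 + 7) = -79*9 = -711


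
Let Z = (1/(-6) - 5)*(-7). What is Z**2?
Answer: 47089/36 ≈ 1308.0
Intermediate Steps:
Z = 217/6 (Z = (-1/6 - 5)*(-7) = -31/6*(-7) = 217/6 ≈ 36.167)
Z**2 = (217/6)**2 = 47089/36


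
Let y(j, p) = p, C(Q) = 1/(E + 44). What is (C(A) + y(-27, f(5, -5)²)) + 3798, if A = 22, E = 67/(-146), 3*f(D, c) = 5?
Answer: 72485071/19071 ≈ 3800.8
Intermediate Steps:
f(D, c) = 5/3 (f(D, c) = (⅓)*5 = 5/3)
E = -67/146 (E = 67*(-1/146) = -67/146 ≈ -0.45890)
C(Q) = 146/6357 (C(Q) = 1/(-67/146 + 44) = 1/(6357/146) = 146/6357)
(C(A) + y(-27, f(5, -5)²)) + 3798 = (146/6357 + (5/3)²) + 3798 = (146/6357 + 25/9) + 3798 = 53413/19071 + 3798 = 72485071/19071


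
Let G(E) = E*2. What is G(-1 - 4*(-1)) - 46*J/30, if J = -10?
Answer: 64/3 ≈ 21.333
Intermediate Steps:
G(E) = 2*E
G(-1 - 4*(-1)) - 46*J/30 = 2*(-1 - 4*(-1)) - (-460)/30 = 2*(-1 + 4) - (-460)/30 = 2*3 - 46*(-1/3) = 6 + 46/3 = 64/3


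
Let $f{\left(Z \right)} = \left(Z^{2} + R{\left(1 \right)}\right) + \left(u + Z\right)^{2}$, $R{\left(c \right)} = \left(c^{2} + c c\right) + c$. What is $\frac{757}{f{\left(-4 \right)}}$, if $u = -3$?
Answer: $\frac{757}{68} \approx 11.132$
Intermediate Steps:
$R{\left(c \right)} = c + 2 c^{2}$ ($R{\left(c \right)} = \left(c^{2} + c^{2}\right) + c = 2 c^{2} + c = c + 2 c^{2}$)
$f{\left(Z \right)} = 3 + Z^{2} + \left(-3 + Z\right)^{2}$ ($f{\left(Z \right)} = \left(Z^{2} + 1 \left(1 + 2 \cdot 1\right)\right) + \left(-3 + Z\right)^{2} = \left(Z^{2} + 1 \left(1 + 2\right)\right) + \left(-3 + Z\right)^{2} = \left(Z^{2} + 1 \cdot 3\right) + \left(-3 + Z\right)^{2} = \left(Z^{2} + 3\right) + \left(-3 + Z\right)^{2} = \left(3 + Z^{2}\right) + \left(-3 + Z\right)^{2} = 3 + Z^{2} + \left(-3 + Z\right)^{2}$)
$\frac{757}{f{\left(-4 \right)}} = \frac{757}{3 + \left(-4\right)^{2} + \left(-3 - 4\right)^{2}} = \frac{757}{3 + 16 + \left(-7\right)^{2}} = \frac{757}{3 + 16 + 49} = \frac{757}{68}$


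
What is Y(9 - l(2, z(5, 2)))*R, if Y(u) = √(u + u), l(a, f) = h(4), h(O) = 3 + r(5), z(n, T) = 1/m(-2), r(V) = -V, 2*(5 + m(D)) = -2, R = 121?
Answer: 121*√22 ≈ 567.54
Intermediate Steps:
m(D) = -6 (m(D) = -5 + (½)*(-2) = -5 - 1 = -6)
z(n, T) = -⅙ (z(n, T) = 1/(-6) = -⅙)
h(O) = -2 (h(O) = 3 - 1*5 = 3 - 5 = -2)
l(a, f) = -2
Y(u) = √2*√u (Y(u) = √(2*u) = √2*√u)
Y(9 - l(2, z(5, 2)))*R = (√2*√(9 - 1*(-2)))*121 = (√2*√(9 + 2))*121 = (√2*√11)*121 = √22*121 = 121*√22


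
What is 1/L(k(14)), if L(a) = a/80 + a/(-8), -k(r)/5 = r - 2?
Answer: 4/27 ≈ 0.14815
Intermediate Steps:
k(r) = 10 - 5*r (k(r) = -5*(r - 2) = -5*(-2 + r) = 10 - 5*r)
L(a) = -9*a/80 (L(a) = a*(1/80) + a*(-1/8) = a/80 - a/8 = -9*a/80)
1/L(k(14)) = 1/(-9*(10 - 5*14)/80) = 1/(-9*(10 - 70)/80) = 1/(-9/80*(-60)) = 1/(27/4) = 4/27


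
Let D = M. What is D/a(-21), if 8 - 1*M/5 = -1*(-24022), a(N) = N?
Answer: 120070/21 ≈ 5717.6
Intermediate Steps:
M = -120070 (M = 40 - (-5)*(-24022) = 40 - 5*24022 = 40 - 120110 = -120070)
D = -120070
D/a(-21) = -120070/(-21) = -120070*(-1/21) = 120070/21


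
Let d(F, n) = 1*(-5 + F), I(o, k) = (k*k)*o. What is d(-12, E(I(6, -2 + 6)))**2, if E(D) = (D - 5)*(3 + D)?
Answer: 289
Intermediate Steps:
I(o, k) = o*k**2 (I(o, k) = k**2*o = o*k**2)
E(D) = (-5 + D)*(3 + D)
d(F, n) = -5 + F
d(-12, E(I(6, -2 + 6)))**2 = (-5 - 12)**2 = (-17)**2 = 289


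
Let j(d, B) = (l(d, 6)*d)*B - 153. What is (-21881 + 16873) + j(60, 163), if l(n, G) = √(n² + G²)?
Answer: -5161 + 58680*√101 ≈ 5.8457e+5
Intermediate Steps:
l(n, G) = √(G² + n²)
j(d, B) = -153 + B*d*√(36 + d²) (j(d, B) = (√(6² + d²)*d)*B - 153 = (√(36 + d²)*d)*B - 153 = (d*√(36 + d²))*B - 153 = B*d*√(36 + d²) - 153 = -153 + B*d*√(36 + d²))
(-21881 + 16873) + j(60, 163) = (-21881 + 16873) + (-153 + 163*60*√(36 + 60²)) = -5008 + (-153 + 163*60*√(36 + 3600)) = -5008 + (-153 + 163*60*√3636) = -5008 + (-153 + 163*60*(6*√101)) = -5008 + (-153 + 58680*√101) = -5161 + 58680*√101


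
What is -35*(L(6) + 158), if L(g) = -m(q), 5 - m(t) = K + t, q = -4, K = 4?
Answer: -5355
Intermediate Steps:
m(t) = 1 - t (m(t) = 5 - (4 + t) = 5 + (-4 - t) = 1 - t)
L(g) = -5 (L(g) = -(1 - 1*(-4)) = -(1 + 4) = -1*5 = -5)
-35*(L(6) + 158) = -35*(-5 + 158) = -35*153 = -5355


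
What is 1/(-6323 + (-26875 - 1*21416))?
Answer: -1/54614 ≈ -1.8310e-5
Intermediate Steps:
1/(-6323 + (-26875 - 1*21416)) = 1/(-6323 + (-26875 - 21416)) = 1/(-6323 - 48291) = 1/(-54614) = -1/54614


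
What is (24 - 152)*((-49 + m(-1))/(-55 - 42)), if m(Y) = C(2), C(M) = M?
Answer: -6016/97 ≈ -62.021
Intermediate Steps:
m(Y) = 2
(24 - 152)*((-49 + m(-1))/(-55 - 42)) = (24 - 152)*((-49 + 2)/(-55 - 42)) = -(-6016)/(-97) = -(-6016)*(-1)/97 = -128*47/97 = -6016/97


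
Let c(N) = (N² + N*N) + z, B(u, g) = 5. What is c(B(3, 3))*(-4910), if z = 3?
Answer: -260230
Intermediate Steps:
c(N) = 3 + 2*N² (c(N) = (N² + N*N) + 3 = (N² + N²) + 3 = 2*N² + 3 = 3 + 2*N²)
c(B(3, 3))*(-4910) = (3 + 2*5²)*(-4910) = (3 + 2*25)*(-4910) = (3 + 50)*(-4910) = 53*(-4910) = -260230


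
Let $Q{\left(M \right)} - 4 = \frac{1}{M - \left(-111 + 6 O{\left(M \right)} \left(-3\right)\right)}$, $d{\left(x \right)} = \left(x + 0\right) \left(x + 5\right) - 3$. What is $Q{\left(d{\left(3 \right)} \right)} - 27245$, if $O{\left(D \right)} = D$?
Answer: $- \frac{13892909}{510} \approx -27241.0$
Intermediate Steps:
$d{\left(x \right)} = -3 + x \left(5 + x\right)$ ($d{\left(x \right)} = x \left(5 + x\right) - 3 = -3 + x \left(5 + x\right)$)
$Q{\left(M \right)} = 4 + \frac{1}{111 + 19 M}$ ($Q{\left(M \right)} = 4 + \frac{1}{M - \left(-111 + 6 M \left(-3\right)\right)} = 4 + \frac{1}{M - \left(-111 - 18 M\right)} = 4 + \frac{1}{M + \left(111 + 18 M\right)} = 4 + \frac{1}{111 + 19 M}$)
$Q{\left(d{\left(3 \right)} \right)} - 27245 = \frac{445 + 76 \left(-3 + 3^{2} + 5 \cdot 3\right)}{111 + 19 \left(-3 + 3^{2} + 5 \cdot 3\right)} - 27245 = \frac{445 + 76 \left(-3 + 9 + 15\right)}{111 + 19 \left(-3 + 9 + 15\right)} - 27245 = \frac{445 + 76 \cdot 21}{111 + 19 \cdot 21} - 27245 = \frac{445 + 1596}{111 + 399} - 27245 = \frac{1}{510} \cdot 2041 - 27245 = \frac{2041}{510} - 27245 = - \frac{13892909}{510}$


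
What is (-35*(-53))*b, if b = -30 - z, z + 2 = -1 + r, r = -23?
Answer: -7420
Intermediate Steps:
z = -26 (z = -2 + (-1 - 23) = -2 - 24 = -26)
b = -4 (b = -30 - 1*(-26) = -30 + 26 = -4)
(-35*(-53))*b = -35*(-53)*(-4) = 1855*(-4) = -7420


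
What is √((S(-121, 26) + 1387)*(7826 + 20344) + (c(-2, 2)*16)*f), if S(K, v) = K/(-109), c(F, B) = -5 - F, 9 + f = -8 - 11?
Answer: 4*√29037464949/109 ≈ 6253.4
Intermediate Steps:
f = -28 (f = -9 + (-8 - 11) = -9 - 19 = -28)
S(K, v) = -K/109 (S(K, v) = K*(-1/109) = -K/109)
√((S(-121, 26) + 1387)*(7826 + 20344) + (c(-2, 2)*16)*f) = √((-1/109*(-121) + 1387)*(7826 + 20344) + ((-5 - 1*(-2))*16)*(-28)) = √((121/109 + 1387)*28170 + ((-5 + 2)*16)*(-28)) = √((151304/109)*28170 - 3*16*(-28)) = √(4262233680/109 - 48*(-28)) = √(4262233680/109 + 1344) = √(4262380176/109) = 4*√29037464949/109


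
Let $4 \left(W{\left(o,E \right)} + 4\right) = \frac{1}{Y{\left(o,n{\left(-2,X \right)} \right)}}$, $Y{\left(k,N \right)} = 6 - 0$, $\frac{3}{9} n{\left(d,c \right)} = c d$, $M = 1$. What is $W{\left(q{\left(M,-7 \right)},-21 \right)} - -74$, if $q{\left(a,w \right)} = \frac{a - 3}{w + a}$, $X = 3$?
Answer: $\frac{1681}{24} \approx 70.042$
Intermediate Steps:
$n{\left(d,c \right)} = 3 c d$
$q{\left(a,w \right)} = \frac{-3 + a}{a + w}$
$Y{\left(k,N \right)} = 6$ ($Y{\left(k,N \right)} = 6 + 0 = 6$)
$W{\left(o,E \right)} = - \frac{95}{24}$ ($W{\left(o,E \right)} = -4 + \frac{1}{4 \cdot 6} = -4 + \frac{1}{4} \cdot \frac{1}{6} = -4 + \frac{1}{24} = - \frac{95}{24}$)
$W{\left(q{\left(M,-7 \right)},-21 \right)} - -74 = - \frac{95}{24} - -74 = - \frac{95}{24} + 74 = \frac{1681}{24}$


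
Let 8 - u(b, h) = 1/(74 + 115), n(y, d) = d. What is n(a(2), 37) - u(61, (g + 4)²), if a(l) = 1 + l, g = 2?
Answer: 5482/189 ≈ 29.005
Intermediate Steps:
u(b, h) = 1511/189 (u(b, h) = 8 - 1/(74 + 115) = 8 - 1/189 = 1511/189)
n(a(2), 37) - u(61, (g + 4)²) = 37 - 1*1511/189 = 37 - 1511/189 = 5482/189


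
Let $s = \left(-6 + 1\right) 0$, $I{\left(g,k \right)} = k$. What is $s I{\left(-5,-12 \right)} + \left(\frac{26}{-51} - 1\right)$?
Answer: $- \frac{77}{51} \approx -1.5098$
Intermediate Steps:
$s = 0$ ($s = \left(-5\right) 0 = 0$)
$s I{\left(-5,-12 \right)} + \left(\frac{26}{-51} - 1\right) = 0 \left(-12\right) + \left(\frac{26}{-51} - 1\right) = 0 + \left(26 \left(- \frac{1}{51}\right) - 1\right) = 0 - \frac{77}{51} = - \frac{77}{51}$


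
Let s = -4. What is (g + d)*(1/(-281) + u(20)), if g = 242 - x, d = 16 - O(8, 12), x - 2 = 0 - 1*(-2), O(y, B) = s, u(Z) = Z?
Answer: 1449702/281 ≈ 5159.1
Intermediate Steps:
O(y, B) = -4
x = 4 (x = 2 + (0 - 1*(-2)) = 2 + (0 + 2) = 2 + 2 = 4)
d = 20 (d = 16 - 1*(-4) = 16 + 4 = 20)
g = 238 (g = 242 - 1*4 = 242 - 4 = 238)
(g + d)*(1/(-281) + u(20)) = (238 + 20)*(1/(-281) + 20) = 258*(-1/281 + 20) = 258*(5619/281) = 1449702/281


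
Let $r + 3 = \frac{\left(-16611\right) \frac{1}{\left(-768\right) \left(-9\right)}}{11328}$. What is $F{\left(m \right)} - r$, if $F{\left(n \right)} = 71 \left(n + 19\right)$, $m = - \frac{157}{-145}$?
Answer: $\frac{5407521833009}{3784458240} \approx 1428.9$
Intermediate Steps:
$m = \frac{157}{145}$ ($m = \left(-157\right) \left(- \frac{1}{145}\right) = \frac{157}{145} \approx 1.0828$)
$F{\left(n \right)} = 1349 + 71 n$ ($F{\left(n \right)} = 71 \left(19 + n\right) = 1349 + 71 n$)
$r = - \frac{78304673}{26099712}$ ($r = -3 + \frac{\left(-16611\right) \frac{1}{\left(-768\right) \left(-9\right)}}{11328} = -3 + - \frac{16611}{6912} \cdot \frac{1}{11328} = -3 + \left(-16611\right) \frac{1}{6912} \cdot \frac{1}{11328} = -3 - \frac{5537}{26099712} = - \frac{78304673}{26099712} \approx -3.0002$)
$F{\left(m \right)} - r = \left(1349 + 71 \cdot \frac{157}{145}\right) - - \frac{78304673}{26099712} = \left(1349 + \frac{11147}{145}\right) + \frac{78304673}{26099712} = \frac{206752}{145} + \frac{78304673}{26099712} = \frac{5407521833009}{3784458240}$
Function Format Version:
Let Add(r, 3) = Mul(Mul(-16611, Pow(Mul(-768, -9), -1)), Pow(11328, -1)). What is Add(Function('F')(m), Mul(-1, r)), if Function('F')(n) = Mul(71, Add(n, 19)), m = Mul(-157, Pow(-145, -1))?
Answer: Rational(5407521833009, 3784458240) ≈ 1428.9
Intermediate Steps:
m = Rational(157, 145) (m = Mul(-157, Rational(-1, 145)) = Rational(157, 145) ≈ 1.0828)
Function('F')(n) = Add(1349, Mul(71, n)) (Function('F')(n) = Mul(71, Add(19, n)) = Add(1349, Mul(71, n)))
r = Rational(-78304673, 26099712) (r = Add(-3, Mul(Mul(-16611, Pow(Mul(-768, -9), -1)), Pow(11328, -1))) = Add(-3, Mul(Mul(-16611, Pow(6912, -1)), Rational(1, 11328))) = Add(-3, Mul(Mul(-16611, Rational(1, 6912)), Rational(1, 11328))) = Add(-3, Mul(Rational(-5537, 2304), Rational(1, 11328))) = Add(-3, Rational(-5537, 26099712)) = Rational(-78304673, 26099712) ≈ -3.0002)
Add(Function('F')(m), Mul(-1, r)) = Add(Add(1349, Mul(71, Rational(157, 145))), Mul(-1, Rational(-78304673, 26099712))) = Add(Add(1349, Rational(11147, 145)), Rational(78304673, 26099712)) = Add(Rational(206752, 145), Rational(78304673, 26099712)) = Rational(5407521833009, 3784458240)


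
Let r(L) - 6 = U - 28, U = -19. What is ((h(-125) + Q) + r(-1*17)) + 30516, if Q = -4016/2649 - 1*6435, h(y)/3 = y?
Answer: 62684569/2649 ≈ 23663.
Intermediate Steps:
h(y) = 3*y
r(L) = -41 (r(L) = 6 + (-19 - 28) = 6 - 47 = -41)
Q = -17050331/2649 (Q = -4016*1/2649 - 6435 = -4016/2649 - 6435 = -17050331/2649 ≈ -6436.5)
((h(-125) + Q) + r(-1*17)) + 30516 = ((3*(-125) - 17050331/2649) - 41) + 30516 = ((-375 - 17050331/2649) - 41) + 30516 = (-18043706/2649 - 41) + 30516 = -18152315/2649 + 30516 = 62684569/2649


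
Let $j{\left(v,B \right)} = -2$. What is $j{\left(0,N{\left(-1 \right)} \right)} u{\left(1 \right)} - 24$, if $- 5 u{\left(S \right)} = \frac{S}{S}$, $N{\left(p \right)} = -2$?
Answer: $- \frac{118}{5} \approx -23.6$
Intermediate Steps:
$u{\left(S \right)} = - \frac{1}{5}$ ($u{\left(S \right)} = - \frac{S \frac{1}{S}}{5} = \left(- \frac{1}{5}\right) 1 = - \frac{1}{5}$)
$j{\left(0,N{\left(-1 \right)} \right)} u{\left(1 \right)} - 24 = \left(-2\right) \left(- \frac{1}{5}\right) - 24 = \frac{2}{5} - 24 = - \frac{118}{5}$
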